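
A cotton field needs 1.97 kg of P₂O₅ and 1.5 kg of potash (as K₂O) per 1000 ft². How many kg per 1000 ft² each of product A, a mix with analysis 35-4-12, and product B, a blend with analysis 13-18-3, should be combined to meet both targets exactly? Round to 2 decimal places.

Per-1000 ft² balance (a = product A, b = product B):
P₂O₅: 0.04·a + 0.18·b = 1.97
K₂O: 0.12·a + 0.03·b = 1.5
Solving simultaneously: a = 10.3382, b = 8.64706.

10.34 kg product A, 8.65 kg product B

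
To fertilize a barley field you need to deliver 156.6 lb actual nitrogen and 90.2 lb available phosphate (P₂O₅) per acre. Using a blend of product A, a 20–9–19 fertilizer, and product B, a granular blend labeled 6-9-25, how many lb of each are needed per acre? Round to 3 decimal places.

689.048 lb product A, 313.175 lb product B

Per-acre balance (a = product A, b = product B):
N: 0.2·a + 0.06·b = 156.6
P₂O₅: 0.09·a + 0.09·b = 90.2
Solving simultaneously: a = 689.0476, b = 313.1746.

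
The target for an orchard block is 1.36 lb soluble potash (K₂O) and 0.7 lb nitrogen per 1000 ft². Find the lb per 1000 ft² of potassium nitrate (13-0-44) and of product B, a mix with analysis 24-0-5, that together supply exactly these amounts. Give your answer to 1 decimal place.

Let a = lb of potassium nitrate, b = lb of product B (per 1000 ft²).
K₂O: 0.44·a + 0.05·b = 1.36
N: 0.13·a + 0.24·b = 0.7
Eliminate b: (row1) − 0.05/0.24·(row2) → 0.412917·a = 1.21417, so a = 2.94046.
Then b = (0.7 − 0.13·2.94046) / 0.24 = 1.32392.

2.9 lb potassium nitrate, 1.3 lb product B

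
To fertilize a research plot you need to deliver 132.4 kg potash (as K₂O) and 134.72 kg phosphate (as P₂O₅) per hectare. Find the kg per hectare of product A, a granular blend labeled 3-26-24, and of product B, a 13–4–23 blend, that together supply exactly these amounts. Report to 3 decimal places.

Per-hectare balance (a = product A, b = product B):
K₂O: 0.24·a + 0.23·b = 132.4
P₂O₅: 0.26·a + 0.04·b = 134.72
From row1: a = (132.4 − 0.23·b) / 0.24.
Into row2: 0.26·(132.4 − 0.23·b)/0.24 + 0.04·b = 134.72 → b = 41.6574, a = 511.74502.

511.745 kg product A, 41.657 kg product B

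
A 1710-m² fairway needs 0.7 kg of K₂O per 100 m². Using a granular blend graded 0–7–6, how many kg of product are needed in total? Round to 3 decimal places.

Product per 100 m² = 0.7 / 6% = 11.6667 kg.
Total product = 11.6667 × 1710 / 100 = 199.5 kg.

199.500 kg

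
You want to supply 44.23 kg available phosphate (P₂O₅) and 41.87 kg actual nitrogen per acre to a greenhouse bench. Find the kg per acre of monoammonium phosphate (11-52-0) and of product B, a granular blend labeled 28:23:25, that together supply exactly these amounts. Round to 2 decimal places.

22.90 kg monoammonium phosphate, 140.54 kg product B

Let a = kg of monoammonium phosphate, b = kg of product B (per acre).
P₂O₅: 0.52·a + 0.23·b = 44.23
N: 0.11·a + 0.28·b = 41.87
Eliminate b: (row1) − 0.23/0.28·(row2) → 0.429643·a = 9.83679, so a = 22.8953.
Then b = (41.87 − 0.11·22.8953) / 0.28 = 140.541.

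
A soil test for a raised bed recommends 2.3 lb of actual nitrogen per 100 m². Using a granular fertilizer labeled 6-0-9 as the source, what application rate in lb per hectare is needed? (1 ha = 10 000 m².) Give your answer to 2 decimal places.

Product per 100 m² = 2.3 / 6% = 38.3333 lb.
Convert to per hectare: 38.3333 × 100 = 3833.333 lb.

3833.33 lb of product per hectare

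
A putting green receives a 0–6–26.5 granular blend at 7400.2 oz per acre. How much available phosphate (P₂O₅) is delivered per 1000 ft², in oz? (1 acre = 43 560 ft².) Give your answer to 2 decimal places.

P₂O₅ per acre = 7400.2 × 6% = 444.012 oz.
Convert to per 1000 ft²: 444.012 × 0.0229568 = 10.1931 oz.

10.19 oz P₂O₅ per thousand sq ft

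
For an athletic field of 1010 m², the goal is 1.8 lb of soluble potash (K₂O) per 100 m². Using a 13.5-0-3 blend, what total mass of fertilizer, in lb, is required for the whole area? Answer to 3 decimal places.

Product per 100 m² = 1.8 / 3% = 60 lb.
Total product = 60 × 1010 / 100 = 606 lb.

606.000 lb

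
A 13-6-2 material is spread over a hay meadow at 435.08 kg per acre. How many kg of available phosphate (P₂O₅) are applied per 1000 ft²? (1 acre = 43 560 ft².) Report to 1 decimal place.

P₂O₅ per acre = 435.08 × 6% = 26.1048 kg.
Convert to per 1000 ft²: 26.1048 × 0.0229568 = 0.599284 kg.

0.6 kg P₂O₅ per thousand sq ft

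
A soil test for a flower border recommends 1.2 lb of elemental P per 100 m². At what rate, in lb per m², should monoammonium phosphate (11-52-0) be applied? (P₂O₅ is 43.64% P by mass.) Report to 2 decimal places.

0.05 lb of product per sq m

As P₂O₅: 1.2 / 0.4364 = 2.74977 lb per 100 m².
Product per 100 m² = 2.74977 / 52% = 5.28802 lb.
Convert to per m²: 5.28802 × 0.01 = 0.0528802 lb.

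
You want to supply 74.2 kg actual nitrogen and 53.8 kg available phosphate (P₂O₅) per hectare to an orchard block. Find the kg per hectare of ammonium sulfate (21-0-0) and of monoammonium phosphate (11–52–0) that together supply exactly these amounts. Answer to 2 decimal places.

299.14 kg ammonium sulfate, 103.46 kg monoammonium phosphate

With a, b = kg per hectare of ammonium sulfate and monoammonium phosphate:
N: 0.21·a + 0.11·b = 74.2
P₂O₅: 0·a + 0.52·b = 53.8
Solving simultaneously: a = 299.139, b = 103.462.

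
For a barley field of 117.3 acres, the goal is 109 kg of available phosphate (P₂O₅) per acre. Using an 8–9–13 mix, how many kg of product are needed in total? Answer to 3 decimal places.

Product per acre = 109 / 9% = 1211.11 kg.
Total product = 1211.11 × 117.3 = 142063.3333 kg.

142063.333 kg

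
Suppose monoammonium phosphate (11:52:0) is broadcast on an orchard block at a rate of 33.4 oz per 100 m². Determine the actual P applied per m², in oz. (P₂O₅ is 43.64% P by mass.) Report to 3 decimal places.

P₂O₅ per 100 m² = 33.4 × 52% = 17.368 oz.
Elemental P = 17.368 × 0.4364 = 7.5794 oz per 100 m².
Convert to per m²: 7.5794 × 0.01 = 0.075794 oz.

0.076 oz P per sq m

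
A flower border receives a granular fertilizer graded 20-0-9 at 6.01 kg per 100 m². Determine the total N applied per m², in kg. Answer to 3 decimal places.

0.012 kg N per sq m

nitrogen per 100 m² = 6.01 × 20% = 1.202 kg.
Convert to per m²: 1.202 × 0.01 = 0.01202 kg.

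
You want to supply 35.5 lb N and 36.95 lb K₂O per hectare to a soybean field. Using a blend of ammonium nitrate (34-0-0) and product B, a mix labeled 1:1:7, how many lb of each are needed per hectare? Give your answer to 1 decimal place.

Let a = lb of ammonium nitrate, b = lb of product B (per hectare).
N: 0.34·a + 0.01·b = 35.5
K₂O: 0·a + 0.07·b = 36.95
Solving simultaneously: a = 88.8866, b = 527.857.

88.9 lb ammonium nitrate, 527.9 lb product B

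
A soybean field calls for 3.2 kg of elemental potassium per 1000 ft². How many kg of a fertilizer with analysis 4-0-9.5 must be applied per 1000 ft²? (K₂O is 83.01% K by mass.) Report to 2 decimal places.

As K₂O: 3.2 / 0.8301 = 3.85496 kg per 1000 ft².
Product per 1000 ft² = 3.85496 / 9.5% = 40.5785 kg.

40.58 kg of product per thousand sq ft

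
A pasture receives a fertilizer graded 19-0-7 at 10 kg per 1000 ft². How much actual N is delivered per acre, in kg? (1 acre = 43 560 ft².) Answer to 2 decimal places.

82.76 kg N per acre

nitrogen per 1000 ft² = 10 × 19% = 1.9 kg.
Convert to per acre: 1.9 × 43.56 = 82.764 kg.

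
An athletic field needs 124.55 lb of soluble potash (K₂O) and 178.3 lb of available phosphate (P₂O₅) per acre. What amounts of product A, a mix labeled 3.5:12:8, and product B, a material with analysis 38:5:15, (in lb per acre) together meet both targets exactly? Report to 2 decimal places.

Per-acre balance (a = product A, b = product B):
K₂O: 0.08·a + 0.15·b = 124.55
P₂O₅: 0.12·a + 0.05·b = 178.3
Eliminate b: (row1) − 0.15/0.05·(row2) → -0.28·a = -410.35, so a = 1465.536.
Then b = (178.3 − 0.12·1465.536) / 0.05 = 48.7143.

1465.54 lb product A, 48.71 lb product B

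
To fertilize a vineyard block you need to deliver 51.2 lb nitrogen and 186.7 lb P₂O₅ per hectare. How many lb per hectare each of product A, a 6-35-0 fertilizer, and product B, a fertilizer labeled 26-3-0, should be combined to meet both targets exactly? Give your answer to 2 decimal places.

Let a = lb of product A, b = lb of product B (per hectare).
N: 0.06·a + 0.26·b = 51.2
P₂O₅: 0.35·a + 0.03·b = 186.7
Eliminate b: (row1) − 0.26/0.03·(row2) → -2.97333·a = -1566.87, so a = 526.973.
Then b = (186.7 − 0.35·526.973) / 0.03 = 75.3139.

526.97 lb product A, 75.31 lb product B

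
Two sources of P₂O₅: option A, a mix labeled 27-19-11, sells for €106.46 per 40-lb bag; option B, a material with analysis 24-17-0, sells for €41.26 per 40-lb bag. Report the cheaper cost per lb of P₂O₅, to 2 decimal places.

€6.07 per lb P₂O₅ (option B)

option A: P₂O₅ per bag = 40 × 19% = 7.6 lb; cost = 106.46 / 7.6 = €14.0079/lb P₂O₅.
option B: P₂O₅ per bag = 40 × 17% = 6.8 lb; cost = 41.26 / 6.8 = €6.0676/lb P₂O₅.
option B is cheaper.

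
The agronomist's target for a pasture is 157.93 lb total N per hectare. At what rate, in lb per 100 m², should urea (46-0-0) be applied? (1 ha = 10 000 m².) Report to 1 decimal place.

Product per hectare = 157.93 / 46% = 343.326 lb.
Convert to per 100 m²: 343.326 × 0.01 = 3.43326 lb.

3.4 lb of product per hundred sq m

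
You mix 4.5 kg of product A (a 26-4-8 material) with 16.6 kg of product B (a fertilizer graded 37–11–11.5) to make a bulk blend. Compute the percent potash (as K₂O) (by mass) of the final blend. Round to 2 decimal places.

Total mass = 4.5 + 16.6 = 21.1 kg.
K₂O mass = 8%×4.5 + 11.5%×16.6 = 2.269 kg.
% K₂O = 2.269 / 21.1 = 10.7536%.

10.75% K₂O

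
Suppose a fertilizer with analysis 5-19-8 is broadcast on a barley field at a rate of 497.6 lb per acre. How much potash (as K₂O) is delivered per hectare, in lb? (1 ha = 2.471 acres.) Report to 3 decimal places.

K₂O per acre = 497.6 × 8% = 39.808 lb.
Convert to per hectare: 39.808 × 2.471 = 98.3656 lb.

98.366 lb K₂O per hectare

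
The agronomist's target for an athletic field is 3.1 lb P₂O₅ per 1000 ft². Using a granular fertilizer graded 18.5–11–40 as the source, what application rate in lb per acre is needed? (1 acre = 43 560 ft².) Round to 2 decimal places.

Product per 1000 ft² = 3.1 / 11% = 28.1818 lb.
Convert to per acre: 28.1818 × 43.56 = 1227.6 lb.

1227.60 lb of product per acre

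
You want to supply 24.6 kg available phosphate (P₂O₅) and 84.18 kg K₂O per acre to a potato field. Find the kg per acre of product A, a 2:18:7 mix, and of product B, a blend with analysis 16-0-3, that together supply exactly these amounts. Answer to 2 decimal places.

136.67 kg product A, 2487.11 kg product B

Per-acre balance (a = product A, b = product B):
P₂O₅: 0.18·a + 0·b = 24.6
K₂O: 0.07·a + 0.03·b = 84.18
From row1: a = (24.6 − 0·b) / 0.18.
Into row2: 0.07·(24.6 − 0·b)/0.18 + 0.03·b = 84.18 → b = 2487.111, a = 136.667.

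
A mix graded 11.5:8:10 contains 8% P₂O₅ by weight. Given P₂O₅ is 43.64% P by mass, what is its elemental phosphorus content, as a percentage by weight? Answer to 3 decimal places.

%P = 8 × 0.4364 = 3.4912%.

3.491% P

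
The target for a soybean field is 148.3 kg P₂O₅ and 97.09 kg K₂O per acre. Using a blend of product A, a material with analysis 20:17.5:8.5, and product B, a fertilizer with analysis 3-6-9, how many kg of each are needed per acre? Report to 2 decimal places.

706.25 kg product A, 411.76 kg product B

Per-acre balance (a = product A, b = product B):
P₂O₅: 0.175·a + 0.06·b = 148.3
K₂O: 0.085·a + 0.09·b = 97.09
Solving simultaneously: a = 706.254, b = 411.761.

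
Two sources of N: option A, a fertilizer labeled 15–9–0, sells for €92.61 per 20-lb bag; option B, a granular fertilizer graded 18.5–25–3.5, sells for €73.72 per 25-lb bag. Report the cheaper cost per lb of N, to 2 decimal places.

€15.94 per lb N (option B)

option A: N per bag = 20 × 15% = 3 lb; cost = 92.61 / 3 = €30.8700/lb N.
option B: N per bag = 25 × 18.5% = 4.625 lb; cost = 73.72 / 4.625 = €15.9395/lb N.
option B is cheaper.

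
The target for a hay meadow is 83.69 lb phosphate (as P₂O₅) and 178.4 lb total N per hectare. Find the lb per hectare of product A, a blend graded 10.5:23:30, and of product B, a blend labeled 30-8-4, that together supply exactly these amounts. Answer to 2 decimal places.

Per-hectare balance (a = product A, b = product B):
P₂O₅: 0.23·a + 0.08·b = 83.69
N: 0.105·a + 0.3·b = 178.4
Eliminate b: (row1) − 0.08/0.3·(row2) → 0.202·a = 36.1167, so a = 178.795.
Then b = (178.4 − 0.105·178.795) / 0.3 = 532.088.

178.80 lb product A, 532.09 lb product B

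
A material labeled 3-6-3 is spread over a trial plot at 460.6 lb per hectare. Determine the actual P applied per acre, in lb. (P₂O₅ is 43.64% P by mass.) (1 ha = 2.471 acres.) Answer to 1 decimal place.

4.9 lb P per acre

P₂O₅ per hectare = 460.6 × 6% = 27.636 lb.
Elemental P = 27.636 × 0.4364 = 12.0604 lb per hectare.
Convert to per acre: 12.0604 × 0.404694 = 4.88076 lb.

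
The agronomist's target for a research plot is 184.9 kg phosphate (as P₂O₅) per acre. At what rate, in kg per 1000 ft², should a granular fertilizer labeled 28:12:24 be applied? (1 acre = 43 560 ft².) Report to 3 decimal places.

35.373 kg of product per thousand sq ft

Product per acre = 184.9 / 12% = 1540.83 kg.
Convert to per 1000 ft²: 1540.83 × 0.0229568 = 35.3727 kg.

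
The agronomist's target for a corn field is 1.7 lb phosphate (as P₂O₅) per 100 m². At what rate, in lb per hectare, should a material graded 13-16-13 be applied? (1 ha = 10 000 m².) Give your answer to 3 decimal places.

1062.500 lb of product per hectare

Product per 100 m² = 1.7 / 16% = 10.625 lb.
Convert to per hectare: 10.625 × 100 = 1062.5 lb.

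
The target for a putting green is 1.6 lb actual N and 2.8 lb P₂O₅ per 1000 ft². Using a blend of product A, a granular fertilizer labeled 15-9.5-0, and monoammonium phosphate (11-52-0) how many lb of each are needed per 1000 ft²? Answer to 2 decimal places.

Per-1000 ft² balance (a = product A, b = monoammonium phosphate):
N: 0.15·a + 0.11·b = 1.6
P₂O₅: 0.095·a + 0.52·b = 2.8
Eliminate a: (row1) − 0.15/0.095·(row2) → -0.711053·b = -2.82105, so b = 3.96743.
Back-substitute: a = (1.6 − 0.11·3.96743) / 0.15 = 7.75722.

7.76 lb product A, 3.97 lb monoammonium phosphate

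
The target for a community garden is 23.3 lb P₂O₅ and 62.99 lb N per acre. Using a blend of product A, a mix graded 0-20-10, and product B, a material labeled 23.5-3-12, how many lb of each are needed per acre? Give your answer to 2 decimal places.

76.29 lb product A, 268.04 lb product B

Per-acre balance (a = product A, b = product B):
P₂O₅: 0.2·a + 0.03·b = 23.3
N: 0·a + 0.235·b = 62.99
Solving simultaneously: a = 76.2936, b = 268.043.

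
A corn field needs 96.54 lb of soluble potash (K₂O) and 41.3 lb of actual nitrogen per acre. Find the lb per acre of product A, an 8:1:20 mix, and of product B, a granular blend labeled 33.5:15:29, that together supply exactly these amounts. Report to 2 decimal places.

Per-acre balance (a = product A, b = product B):
K₂O: 0.2·a + 0.29·b = 96.54
N: 0.08·a + 0.335·b = 41.3
From row1: a = (96.54 − 0.29·b) / 0.2.
Into row2: 0.08·(96.54 − 0.29·b)/0.2 + 0.335·b = 41.3 → b = 12.2557, a = 464.929.

464.93 lb product A, 12.26 lb product B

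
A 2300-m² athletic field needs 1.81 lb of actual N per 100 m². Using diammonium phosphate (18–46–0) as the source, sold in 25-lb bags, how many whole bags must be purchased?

10 bags

Product per 100 m² = 1.81 / 18% = 10.0556 lb.
Total product = 10.0556 × 2300 / 100 = 231.278 lb.
Bags = ⌈231.278 / 25⌉ = 10.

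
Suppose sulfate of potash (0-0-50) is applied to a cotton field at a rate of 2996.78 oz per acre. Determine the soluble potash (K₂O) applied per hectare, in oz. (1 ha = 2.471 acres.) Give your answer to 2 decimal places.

K₂O per acre = 2996.78 × 50% = 1498.39 oz.
Convert to per hectare: 1498.39 × 2.471 = 3702.522 oz.

3702.52 oz K₂O per hectare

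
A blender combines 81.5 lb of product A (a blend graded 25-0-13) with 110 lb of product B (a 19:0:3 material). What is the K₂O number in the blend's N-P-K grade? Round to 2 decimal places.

Total mass = 81.5 + 110 = 191.5 lb.
K₂O mass = 13%×81.5 + 3%×110 = 13.895 lb.
% K₂O = 13.895 / 191.5 = 7.25587%.

7.26% K₂O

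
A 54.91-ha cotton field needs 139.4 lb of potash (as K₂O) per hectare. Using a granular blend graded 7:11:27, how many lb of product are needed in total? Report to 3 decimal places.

Product per hectare = 139.4 / 27% = 516.296 lb.
Total product = 516.296 × 54.91 = 28349.8296 lb.

28349.830 lb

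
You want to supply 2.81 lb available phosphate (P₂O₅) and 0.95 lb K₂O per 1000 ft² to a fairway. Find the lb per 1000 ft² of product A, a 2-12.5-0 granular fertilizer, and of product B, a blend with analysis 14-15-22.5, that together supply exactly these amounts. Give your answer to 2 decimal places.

17.41 lb product A, 4.22 lb product B

Per-1000 ft² balance (a = product A, b = product B):
P₂O₅: 0.125·a + 0.15·b = 2.81
K₂O: 0·a + 0.225·b = 0.95
Solving simultaneously: a = 17.4133, b = 4.22222.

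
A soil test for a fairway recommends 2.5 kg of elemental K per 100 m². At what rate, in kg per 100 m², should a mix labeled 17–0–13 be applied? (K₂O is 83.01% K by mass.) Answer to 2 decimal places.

23.17 kg of product per hundred sq m

As K₂O: 2.5 / 0.8301 = 3.01169 kg per 100 m².
Product per 100 m² = 3.01169 / 13% = 23.1668 kg.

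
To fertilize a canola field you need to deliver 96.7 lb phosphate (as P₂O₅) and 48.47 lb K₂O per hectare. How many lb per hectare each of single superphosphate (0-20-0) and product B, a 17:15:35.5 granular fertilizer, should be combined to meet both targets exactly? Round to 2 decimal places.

381.10 lb single superphosphate, 136.54 lb product B

With a, b = lb per hectare of single superphosphate and product B:
P₂O₅: 0.2·a + 0.15·b = 96.7
K₂O: 0·a + 0.355·b = 48.47
Solving simultaneously: a = 381.099, b = 136.535.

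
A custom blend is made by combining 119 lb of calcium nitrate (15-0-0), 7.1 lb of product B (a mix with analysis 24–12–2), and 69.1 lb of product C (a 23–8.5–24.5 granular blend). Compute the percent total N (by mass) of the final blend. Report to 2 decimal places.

Total mass = 119 + 7.1 + 69.1 = 195.2 lb.
N mass = 15%×119 + 24%×7.1 + 23%×69.1 = 35.447 lb.
% N = 35.447 / 195.2 = 18.1593%.

18.16% N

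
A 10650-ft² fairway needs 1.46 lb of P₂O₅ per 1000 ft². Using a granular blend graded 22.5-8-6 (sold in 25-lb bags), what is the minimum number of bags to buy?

8 bags

Product per 1000 ft² = 1.46 / 8% = 18.25 lb.
Total product = 18.25 × 10650 / 1000 = 194.363 lb.
Bags = ⌈194.363 / 25⌉ = 8.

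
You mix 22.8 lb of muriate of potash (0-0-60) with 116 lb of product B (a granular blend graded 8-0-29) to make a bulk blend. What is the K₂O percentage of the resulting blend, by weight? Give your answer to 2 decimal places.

34.09% K₂O

Total mass = 22.8 + 116 = 138.8 lb.
K₂O mass = 60%×22.8 + 29%×116 = 47.32 lb.
% K₂O = 47.32 / 138.8 = 34.0922%.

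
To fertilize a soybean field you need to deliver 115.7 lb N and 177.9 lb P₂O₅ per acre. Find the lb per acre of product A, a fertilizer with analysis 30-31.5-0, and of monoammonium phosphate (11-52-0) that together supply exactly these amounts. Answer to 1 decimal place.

With a, b = lb per acre of product A and monoammonium phosphate:
N: 0.3·a + 0.11·b = 115.7
P₂O₅: 0.315·a + 0.52·b = 177.9
Eliminate a: (row1) − 0.3/0.315·(row2) → -0.385238·b = -53.7286, so b = 139.468.
Back-substitute: a = (115.7 − 0.11·139.468) / 0.3 = 334.528.

334.5 lb product A, 139.5 lb monoammonium phosphate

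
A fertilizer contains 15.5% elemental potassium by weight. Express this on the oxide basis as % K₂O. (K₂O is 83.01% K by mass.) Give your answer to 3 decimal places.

18.672% K₂O

%K₂O = 15.5 / 0.8301 = 18.6724%.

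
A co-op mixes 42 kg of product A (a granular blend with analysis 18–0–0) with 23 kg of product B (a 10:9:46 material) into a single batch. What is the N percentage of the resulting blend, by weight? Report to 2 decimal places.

15.17% N

Total mass = 42 + 23 = 65 kg.
N mass = 18%×42 + 10%×23 = 9.86 kg.
% N = 9.86 / 65 = 15.1692%.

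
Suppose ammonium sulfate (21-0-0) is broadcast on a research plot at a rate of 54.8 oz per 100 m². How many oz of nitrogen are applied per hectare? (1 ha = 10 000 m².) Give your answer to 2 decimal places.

nitrogen per 100 m² = 54.8 × 21% = 11.508 oz.
Convert to per hectare: 11.508 × 100 = 1150.8 oz.

1150.80 oz N per hectare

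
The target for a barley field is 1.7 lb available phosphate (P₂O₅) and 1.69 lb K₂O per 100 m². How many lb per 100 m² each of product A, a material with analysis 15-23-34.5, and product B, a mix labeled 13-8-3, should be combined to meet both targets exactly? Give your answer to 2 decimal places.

With a, b = lb per 100 m² of product A and product B:
P₂O₅: 0.23·a + 0.08·b = 1.7
K₂O: 0.345·a + 0.03·b = 1.69
Eliminate a: (row1) − 0.23/0.345·(row2) → 0.06·b = 0.573333, so b = 9.55556.
Back-substitute: a = (1.7 − 0.08·9.55556) / 0.23 = 4.06763.

4.07 lb product A, 9.56 lb product B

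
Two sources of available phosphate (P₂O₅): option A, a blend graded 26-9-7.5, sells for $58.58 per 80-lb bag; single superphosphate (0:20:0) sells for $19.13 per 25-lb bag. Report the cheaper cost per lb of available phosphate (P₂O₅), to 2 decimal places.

option A: P₂O₅ per bag = 80 × 9% = 7.2 lb; cost = 58.58 / 7.2 = $8.1361/lb P₂O₅.
single superphosphate: P₂O₅ per bag = 25 × 20% = 5 lb; cost = 19.13 / 5 = $3.8260/lb P₂O₅.
single superphosphate is cheaper.

$3.83 per lb P₂O₅ (single superphosphate)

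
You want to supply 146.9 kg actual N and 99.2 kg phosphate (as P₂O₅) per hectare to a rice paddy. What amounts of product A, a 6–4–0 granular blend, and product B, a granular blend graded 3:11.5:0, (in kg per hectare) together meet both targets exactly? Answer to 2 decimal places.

2441.67 kg product A, 13.33 kg product B

With a, b = kg per hectare of product A and product B:
N: 0.06·a + 0.03·b = 146.9
P₂O₅: 0.04·a + 0.115·b = 99.2
Eliminate a: (row1) − 0.06/0.04·(row2) → -0.1425·b = -1.9, so b = 13.3333.
Back-substitute: a = (146.9 − 0.03·13.3333) / 0.06 = 2441.667.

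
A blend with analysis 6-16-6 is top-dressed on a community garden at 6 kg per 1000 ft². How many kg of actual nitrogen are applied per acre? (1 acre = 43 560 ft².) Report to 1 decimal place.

15.7 kg N per acre

nitrogen per 1000 ft² = 6 × 6% = 0.36 kg.
Convert to per acre: 0.36 × 43.56 = 15.6816 kg.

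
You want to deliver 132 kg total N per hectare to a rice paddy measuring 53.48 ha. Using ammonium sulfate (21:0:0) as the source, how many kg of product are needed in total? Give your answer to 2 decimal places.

Product per hectare = 132 / 21% = 628.571 kg.
Total product = 628.571 × 53.48 = 33616 kg.

33616.00 kg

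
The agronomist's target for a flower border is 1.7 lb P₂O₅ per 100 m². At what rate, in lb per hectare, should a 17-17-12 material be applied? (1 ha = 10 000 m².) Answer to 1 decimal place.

1000.0 lb of product per hectare

Product per 100 m² = 1.7 / 17% = 10 lb.
Convert to per hectare: 10 × 100 = 1000 lb.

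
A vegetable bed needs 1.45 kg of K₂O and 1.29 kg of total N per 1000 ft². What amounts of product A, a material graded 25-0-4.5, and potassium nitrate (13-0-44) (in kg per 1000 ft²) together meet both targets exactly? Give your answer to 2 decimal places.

3.64 kg product A, 2.92 kg potassium nitrate

Let a = kg of product A, b = kg of potassium nitrate (per 1000 ft²).
K₂O: 0.045·a + 0.44·b = 1.45
N: 0.25·a + 0.13·b = 1.29
From row1: a = (1.45 − 0.44·b) / 0.045.
Into row2: 0.25·(1.45 − 0.44·b)/0.045 + 0.13·b = 1.29 → b = 2.92319, a = 3.63994.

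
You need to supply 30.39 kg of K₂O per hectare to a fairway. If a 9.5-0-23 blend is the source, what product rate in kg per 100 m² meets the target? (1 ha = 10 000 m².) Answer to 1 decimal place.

Product per hectare = 30.39 / 23% = 132.13 kg.
Convert to per 100 m²: 132.13 × 0.01 = 1.3213 kg.

1.3 kg of product per hundred sq m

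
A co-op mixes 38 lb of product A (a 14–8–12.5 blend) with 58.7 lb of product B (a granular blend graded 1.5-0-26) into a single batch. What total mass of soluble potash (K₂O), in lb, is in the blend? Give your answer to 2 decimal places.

K₂O mass = 12.5%×38 + 26%×58.7 = 20.012 lb.

20.01 lb K₂O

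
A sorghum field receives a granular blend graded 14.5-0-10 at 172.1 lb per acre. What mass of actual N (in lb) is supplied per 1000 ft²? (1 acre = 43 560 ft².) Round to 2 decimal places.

nitrogen per acre = 172.1 × 14.5% = 24.9545 lb.
Convert to per 1000 ft²: 24.9545 × 0.0229568 = 0.572876 lb.

0.57 lb N per thousand sq ft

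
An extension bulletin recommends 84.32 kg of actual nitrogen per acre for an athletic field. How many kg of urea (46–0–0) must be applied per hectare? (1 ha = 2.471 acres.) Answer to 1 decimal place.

Product per acre = 84.32 / 46% = 183.304 kg.
Convert to per hectare: 183.304 × 2.471 = 452.945 kg.

452.9 kg of product per hectare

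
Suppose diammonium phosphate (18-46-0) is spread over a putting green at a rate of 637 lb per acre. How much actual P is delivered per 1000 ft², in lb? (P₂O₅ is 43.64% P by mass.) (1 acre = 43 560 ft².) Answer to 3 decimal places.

2.936 lb P per thousand sq ft

P₂O₅ per acre = 637 × 46% = 293.02 lb.
Elemental P = 293.02 × 0.4364 = 127.874 lb per acre.
Convert to per 1000 ft²: 127.874 × 0.0229568 = 2.93558 lb.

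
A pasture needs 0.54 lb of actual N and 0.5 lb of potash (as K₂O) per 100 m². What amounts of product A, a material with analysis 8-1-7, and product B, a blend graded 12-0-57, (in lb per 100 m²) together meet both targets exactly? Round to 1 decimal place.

6.7 lb product A, 0.1 lb product B

Let a = lb of product A, b = lb of product B (per 100 m²).
N: 0.08·a + 0.12·b = 0.54
K₂O: 0.07·a + 0.57·b = 0.5
From row1: a = (0.54 − 0.12·b) / 0.08.
Into row2: 0.07·(0.54 − 0.12·b)/0.08 + 0.57·b = 0.5 → b = 0.0591398, a = 6.66129.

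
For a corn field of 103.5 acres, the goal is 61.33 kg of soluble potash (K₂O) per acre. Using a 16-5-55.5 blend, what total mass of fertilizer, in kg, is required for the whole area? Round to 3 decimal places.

Product per acre = 61.33 / 55.5% = 110.505 kg.
Total product = 110.505 × 103.5 = 11437.2162 kg.

11437.216 kg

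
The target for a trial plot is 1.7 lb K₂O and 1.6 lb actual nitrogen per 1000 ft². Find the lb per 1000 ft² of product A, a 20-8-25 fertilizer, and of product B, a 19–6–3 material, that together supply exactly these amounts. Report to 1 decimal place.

6.6 lb product A, 1.4 lb product B

Per-1000 ft² balance (a = product A, b = product B):
K₂O: 0.25·a + 0.03·b = 1.7
N: 0.2·a + 0.19·b = 1.6
From row1: a = (1.7 − 0.03·b) / 0.25.
Into row2: 0.2·(1.7 − 0.03·b)/0.25 + 0.19·b = 1.6 → b = 1.44578, a = 6.62651.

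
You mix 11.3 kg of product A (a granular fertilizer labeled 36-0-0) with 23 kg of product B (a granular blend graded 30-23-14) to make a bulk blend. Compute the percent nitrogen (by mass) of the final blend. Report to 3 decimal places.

Total mass = 11.3 + 23 = 34.3 kg.
N mass = 36%×11.3 + 30%×23 = 10.968 kg.
% N = 10.968 / 34.3 = 31.9767%.

31.977% N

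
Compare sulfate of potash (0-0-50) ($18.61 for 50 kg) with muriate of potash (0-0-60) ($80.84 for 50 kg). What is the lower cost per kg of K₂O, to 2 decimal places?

sulfate of potash: K₂O per bag = 50 × 50% = 25 kg; cost = 18.61 / 25 = $0.7444/kg K₂O.
muriate of potash: K₂O per bag = 50 × 60% = 30 kg; cost = 80.84 / 30 = $2.6947/kg K₂O.
sulfate of potash is cheaper.

$0.74 per kg K₂O (sulfate of potash)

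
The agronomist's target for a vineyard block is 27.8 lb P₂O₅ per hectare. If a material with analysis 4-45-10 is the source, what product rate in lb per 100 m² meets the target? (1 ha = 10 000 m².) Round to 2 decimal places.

Product per hectare = 27.8 / 45% = 61.7778 lb.
Convert to per 100 m²: 61.7778 × 0.01 = 0.617778 lb.

0.62 lb of product per hundred sq m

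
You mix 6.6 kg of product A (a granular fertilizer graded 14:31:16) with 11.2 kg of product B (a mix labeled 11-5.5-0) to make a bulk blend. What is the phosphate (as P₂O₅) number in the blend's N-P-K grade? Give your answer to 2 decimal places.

14.96% P₂O₅

Total mass = 6.6 + 11.2 = 17.8 kg.
P₂O₅ mass = 31%×6.6 + 5.5%×11.2 = 2.662 kg.
% P₂O₅ = 2.662 / 17.8 = 14.9551%.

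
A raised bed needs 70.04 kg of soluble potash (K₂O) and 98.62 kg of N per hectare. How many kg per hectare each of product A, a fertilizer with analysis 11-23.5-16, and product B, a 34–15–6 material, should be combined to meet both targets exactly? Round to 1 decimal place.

Per-hectare balance (a = product A, b = product B):
K₂O: 0.16·a + 0.06·b = 70.04
N: 0.11·a + 0.34·b = 98.62
Eliminate b: (row1) − 0.06/0.34·(row2) → 0.140588·a = 52.6365, so a = 374.402.
Then b = (98.62 − 0.11·374.402) / 0.34 = 168.929.

374.4 kg product A, 168.9 kg product B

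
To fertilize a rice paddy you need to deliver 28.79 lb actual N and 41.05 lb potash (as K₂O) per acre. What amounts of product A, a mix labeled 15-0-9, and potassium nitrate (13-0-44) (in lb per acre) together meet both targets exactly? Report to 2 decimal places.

135.01 lb product A, 65.68 lb potassium nitrate

Let a = lb of product A, b = lb of potassium nitrate (per acre).
N: 0.15·a + 0.13·b = 28.79
K₂O: 0.09·a + 0.44·b = 41.05
From row1: a = (28.79 − 0.13·b) / 0.15.
Into row2: 0.09·(28.79 − 0.13·b)/0.15 + 0.44·b = 41.05 → b = 65.6796, a = 135.011.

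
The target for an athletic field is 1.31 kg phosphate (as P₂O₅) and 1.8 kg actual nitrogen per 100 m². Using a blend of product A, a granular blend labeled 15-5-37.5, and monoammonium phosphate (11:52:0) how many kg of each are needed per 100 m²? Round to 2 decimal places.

10.92 kg product A, 1.47 kg monoammonium phosphate

Let a = kg of product A, b = kg of monoammonium phosphate (per 100 m²).
P₂O₅: 0.05·a + 0.52·b = 1.31
N: 0.15·a + 0.11·b = 1.8
Eliminate b: (row1) − 0.52/0.11·(row2) → -0.659091·a = -7.19909, so a = 10.9228.
Then b = (1.8 − 0.15·10.9228) / 0.11 = 1.46897.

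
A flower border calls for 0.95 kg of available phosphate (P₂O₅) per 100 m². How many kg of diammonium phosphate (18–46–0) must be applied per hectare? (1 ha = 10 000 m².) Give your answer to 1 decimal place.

Product per 100 m² = 0.95 / 46% = 2.06522 kg.
Convert to per hectare: 2.06522 × 100 = 206.522 kg.

206.5 kg of product per hectare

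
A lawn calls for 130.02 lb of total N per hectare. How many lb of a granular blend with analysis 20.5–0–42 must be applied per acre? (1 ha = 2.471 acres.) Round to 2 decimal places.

Product per hectare = 130.02 / 20.5% = 634.244 lb.
Convert to per acre: 634.244 × 0.404694 = 256.67499 lb.

256.67 lb of product per acre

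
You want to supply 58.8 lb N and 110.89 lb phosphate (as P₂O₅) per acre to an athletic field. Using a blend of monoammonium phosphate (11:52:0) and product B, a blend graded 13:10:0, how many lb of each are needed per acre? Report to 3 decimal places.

150.807 lb monoammonium phosphate, 324.701 lb product B

Let a = lb of monoammonium phosphate, b = lb of product B (per acre).
N: 0.11·a + 0.13·b = 58.8
P₂O₅: 0.52·a + 0.1·b = 110.89
Eliminate b: (row1) − 0.13/0.1·(row2) → -0.566·a = -85.357, so a = 150.8074.
Then b = (110.89 − 0.52·150.8074) / 0.1 = 324.7014.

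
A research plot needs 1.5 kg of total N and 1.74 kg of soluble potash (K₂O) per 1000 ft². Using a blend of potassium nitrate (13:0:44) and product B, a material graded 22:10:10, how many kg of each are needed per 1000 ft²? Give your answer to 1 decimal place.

2.8 kg potassium nitrate, 5.2 kg product B

Let a = kg of potassium nitrate, b = kg of product B (per 1000 ft²).
N: 0.13·a + 0.22·b = 1.5
K₂O: 0.44·a + 0.1·b = 1.74
From row1: a = (1.5 − 0.22·b) / 0.13.
Into row2: 0.44·(1.5 − 0.22·b)/0.13 + 0.1·b = 1.74 → b = 5.17661, a = 2.77804.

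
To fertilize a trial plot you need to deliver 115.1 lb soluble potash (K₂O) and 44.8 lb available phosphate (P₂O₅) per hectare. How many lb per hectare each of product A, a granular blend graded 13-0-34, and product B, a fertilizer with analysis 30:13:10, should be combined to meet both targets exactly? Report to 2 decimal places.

With a, b = lb per hectare of product A and product B:
K₂O: 0.34·a + 0.1·b = 115.1
P₂O₅: 0·a + 0.13·b = 44.8
Solving simultaneously: a = 237.172, b = 344.615.

237.17 lb product A, 344.62 lb product B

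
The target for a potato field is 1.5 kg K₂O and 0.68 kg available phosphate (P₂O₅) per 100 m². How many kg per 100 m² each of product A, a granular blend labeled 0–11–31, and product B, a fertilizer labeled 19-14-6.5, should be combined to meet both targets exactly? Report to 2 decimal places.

Let a = kg of product A, b = kg of product B (per 100 m²).
K₂O: 0.31·a + 0.065·b = 1.5
P₂O₅: 0.11·a + 0.14·b = 0.68
Eliminate b: (row1) − 0.065/0.14·(row2) → 0.258929·a = 1.18429, so a = 4.57379.
Then b = (0.68 − 0.11·4.57379) / 0.14 = 1.26345.

4.57 kg product A, 1.26 kg product B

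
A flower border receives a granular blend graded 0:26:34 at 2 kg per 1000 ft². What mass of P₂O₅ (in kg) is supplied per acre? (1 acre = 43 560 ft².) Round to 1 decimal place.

P₂O₅ per 1000 ft² = 2 × 26% = 0.52 kg.
Convert to per acre: 0.52 × 43.56 = 22.6512 kg.

22.7 kg P₂O₅ per acre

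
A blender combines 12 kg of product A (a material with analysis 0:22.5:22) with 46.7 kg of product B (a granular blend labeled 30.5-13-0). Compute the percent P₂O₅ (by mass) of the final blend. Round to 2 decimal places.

Total mass = 12 + 46.7 = 58.7 kg.
P₂O₅ mass = 22.5%×12 + 13%×46.7 = 8.771 kg.
% P₂O₅ = 8.771 / 58.7 = 14.9421%.

14.94% P₂O₅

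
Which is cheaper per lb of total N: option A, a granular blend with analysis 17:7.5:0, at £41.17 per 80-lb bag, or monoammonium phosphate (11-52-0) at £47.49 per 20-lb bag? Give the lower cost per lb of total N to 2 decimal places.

option A: N per bag = 80 × 17% = 13.6 lb; cost = 41.17 / 13.6 = £3.0272/lb N.
monoammonium phosphate: N per bag = 20 × 11% = 2.2 lb; cost = 47.49 / 2.2 = £21.5864/lb N.
option A is cheaper.

£3.03 per lb N (option A)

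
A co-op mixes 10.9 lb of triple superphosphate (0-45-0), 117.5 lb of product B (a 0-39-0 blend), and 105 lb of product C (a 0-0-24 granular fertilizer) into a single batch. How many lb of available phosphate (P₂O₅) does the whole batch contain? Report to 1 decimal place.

P₂O₅ mass = 45%×10.9 + 39%×117.5 + 0%×105 = 50.73 lb.

50.7 lb P₂O₅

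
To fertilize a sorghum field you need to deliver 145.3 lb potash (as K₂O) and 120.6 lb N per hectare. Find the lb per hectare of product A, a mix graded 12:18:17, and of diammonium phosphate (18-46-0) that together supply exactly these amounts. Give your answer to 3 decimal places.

854.706 lb product A, 100.196 lb diammonium phosphate

Let a = lb of product A, b = lb of diammonium phosphate (per hectare).
K₂O: 0.17·a + 0·b = 145.3
N: 0.12·a + 0.18·b = 120.6
Eliminate b: (row1) − 0/0.18·(row2) → 0.17·a = 145.3, so a = 854.7059.
Then b = (120.6 − 0.12·854.7059) / 0.18 = 100.1961.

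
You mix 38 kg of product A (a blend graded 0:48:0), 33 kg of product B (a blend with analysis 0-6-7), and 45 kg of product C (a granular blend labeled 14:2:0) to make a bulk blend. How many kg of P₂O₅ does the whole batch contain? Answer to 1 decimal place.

21.1 kg P₂O₅

P₂O₅ mass = 48%×38 + 6%×33 + 2%×45 = 21.12 kg.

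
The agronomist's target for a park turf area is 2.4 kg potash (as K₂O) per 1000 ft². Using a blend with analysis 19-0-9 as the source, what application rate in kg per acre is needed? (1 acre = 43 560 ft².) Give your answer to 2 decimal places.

Product per 1000 ft² = 2.4 / 9% = 26.6667 kg.
Convert to per acre: 26.6667 × 43.56 = 1161.6 kg.

1161.60 kg of product per acre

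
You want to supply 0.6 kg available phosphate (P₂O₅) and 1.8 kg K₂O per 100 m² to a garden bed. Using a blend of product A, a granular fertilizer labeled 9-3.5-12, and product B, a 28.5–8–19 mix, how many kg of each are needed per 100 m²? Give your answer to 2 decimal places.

Per-100 m² balance (a = product A, b = product B):
P₂O₅: 0.035·a + 0.08·b = 0.6
K₂O: 0.12·a + 0.19·b = 1.8
Eliminate b: (row1) − 0.08/0.19·(row2) → -0.0155263·a = -0.157895, so a = 10.1695.
Then b = (1.8 − 0.12·10.1695) / 0.19 = 3.05085.

10.17 kg product A, 3.05 kg product B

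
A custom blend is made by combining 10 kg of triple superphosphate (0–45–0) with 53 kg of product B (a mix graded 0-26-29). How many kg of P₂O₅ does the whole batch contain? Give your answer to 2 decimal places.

18.28 kg P₂O₅

P₂O₅ mass = 45%×10 + 26%×53 = 18.28 kg.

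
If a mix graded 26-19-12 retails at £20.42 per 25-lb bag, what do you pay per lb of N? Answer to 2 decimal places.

N in bag = 25 × 26% = 6.5 lb.
Cost per lb N = £20.42 / 6.5 = £3.1415.

£3.14 per lb N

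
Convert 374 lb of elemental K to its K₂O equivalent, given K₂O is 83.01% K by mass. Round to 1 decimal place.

K₂O = 374 / 0.8301 = 450.548 lb.

450.5 lb K₂O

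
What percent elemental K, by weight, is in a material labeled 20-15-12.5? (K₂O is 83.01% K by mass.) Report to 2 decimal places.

10.38% K

%K = 12.5 × 0.8301 = 10.3762%.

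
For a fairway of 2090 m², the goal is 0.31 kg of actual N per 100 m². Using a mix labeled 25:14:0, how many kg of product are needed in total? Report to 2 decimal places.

Product per 100 m² = 0.31 / 25% = 1.24 kg.
Total product = 1.24 × 2090 / 100 = 25.916 kg.

25.92 kg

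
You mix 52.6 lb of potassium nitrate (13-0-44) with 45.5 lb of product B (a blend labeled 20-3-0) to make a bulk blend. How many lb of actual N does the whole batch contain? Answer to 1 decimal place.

15.9 lb N

N mass = 13%×52.6 + 20%×45.5 = 15.938 lb.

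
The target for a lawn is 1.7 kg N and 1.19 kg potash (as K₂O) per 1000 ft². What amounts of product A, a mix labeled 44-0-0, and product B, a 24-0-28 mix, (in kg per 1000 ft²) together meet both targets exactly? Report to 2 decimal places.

Per-1000 ft² balance (a = product A, b = product B):
N: 0.44·a + 0.24·b = 1.7
K₂O: 0·a + 0.28·b = 1.19
Solving simultaneously: a = 1.54545, b = 4.25.

1.55 kg product A, 4.25 kg product B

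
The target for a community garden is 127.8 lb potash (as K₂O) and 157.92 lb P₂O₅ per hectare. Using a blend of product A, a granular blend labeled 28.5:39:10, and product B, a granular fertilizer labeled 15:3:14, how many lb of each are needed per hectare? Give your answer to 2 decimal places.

Per-hectare balance (a = product A, b = product B):
K₂O: 0.1·a + 0.14·b = 127.8
P₂O₅: 0.39·a + 0.03·b = 157.92
Eliminate b: (row1) − 0.14/0.03·(row2) → -1.72·a = -609.16, so a = 354.163.
Then b = (157.92 − 0.39·354.163) / 0.03 = 659.884.

354.16 lb product A, 659.88 lb product B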